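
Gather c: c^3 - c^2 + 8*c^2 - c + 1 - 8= c^3 + 7*c^2 - c - 7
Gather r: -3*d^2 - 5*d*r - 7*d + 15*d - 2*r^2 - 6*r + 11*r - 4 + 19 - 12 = -3*d^2 + 8*d - 2*r^2 + r*(5 - 5*d) + 3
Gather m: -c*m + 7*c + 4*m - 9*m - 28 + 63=7*c + m*(-c - 5) + 35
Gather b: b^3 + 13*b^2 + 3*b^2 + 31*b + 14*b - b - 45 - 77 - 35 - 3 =b^3 + 16*b^2 + 44*b - 160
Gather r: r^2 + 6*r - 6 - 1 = r^2 + 6*r - 7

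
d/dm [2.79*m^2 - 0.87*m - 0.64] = 5.58*m - 0.87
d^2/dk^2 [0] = 0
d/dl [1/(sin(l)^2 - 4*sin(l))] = 2*(2 - sin(l))*cos(l)/((sin(l) - 4)^2*sin(l)^2)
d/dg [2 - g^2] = -2*g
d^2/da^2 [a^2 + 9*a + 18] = 2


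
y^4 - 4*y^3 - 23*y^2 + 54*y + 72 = (y - 6)*(y - 3)*(y + 1)*(y + 4)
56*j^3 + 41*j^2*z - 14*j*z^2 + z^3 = (-8*j + z)*(-7*j + z)*(j + z)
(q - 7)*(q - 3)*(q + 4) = q^3 - 6*q^2 - 19*q + 84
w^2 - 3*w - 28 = (w - 7)*(w + 4)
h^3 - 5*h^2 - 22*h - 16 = (h - 8)*(h + 1)*(h + 2)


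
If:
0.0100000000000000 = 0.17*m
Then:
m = 0.06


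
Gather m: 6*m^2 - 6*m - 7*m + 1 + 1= 6*m^2 - 13*m + 2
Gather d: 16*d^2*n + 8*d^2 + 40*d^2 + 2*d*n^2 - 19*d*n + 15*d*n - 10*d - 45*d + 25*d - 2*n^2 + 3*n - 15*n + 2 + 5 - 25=d^2*(16*n + 48) + d*(2*n^2 - 4*n - 30) - 2*n^2 - 12*n - 18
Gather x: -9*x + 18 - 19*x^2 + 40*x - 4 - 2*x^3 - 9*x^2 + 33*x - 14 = -2*x^3 - 28*x^2 + 64*x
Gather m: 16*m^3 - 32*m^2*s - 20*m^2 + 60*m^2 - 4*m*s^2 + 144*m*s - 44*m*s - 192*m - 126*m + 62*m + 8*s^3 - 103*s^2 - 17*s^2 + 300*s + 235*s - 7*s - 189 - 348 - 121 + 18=16*m^3 + m^2*(40 - 32*s) + m*(-4*s^2 + 100*s - 256) + 8*s^3 - 120*s^2 + 528*s - 640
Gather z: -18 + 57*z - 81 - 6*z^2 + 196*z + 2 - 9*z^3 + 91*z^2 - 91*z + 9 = -9*z^3 + 85*z^2 + 162*z - 88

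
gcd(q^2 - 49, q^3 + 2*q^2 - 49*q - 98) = q^2 - 49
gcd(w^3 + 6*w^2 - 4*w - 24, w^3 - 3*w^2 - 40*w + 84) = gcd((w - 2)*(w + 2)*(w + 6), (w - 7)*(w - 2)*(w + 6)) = w^2 + 4*w - 12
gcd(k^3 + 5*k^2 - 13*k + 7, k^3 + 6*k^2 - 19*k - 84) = k + 7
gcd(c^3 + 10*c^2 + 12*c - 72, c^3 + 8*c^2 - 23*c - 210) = c + 6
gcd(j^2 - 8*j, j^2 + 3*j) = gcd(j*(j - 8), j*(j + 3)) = j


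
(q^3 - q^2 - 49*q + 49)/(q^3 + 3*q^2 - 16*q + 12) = (q^2 - 49)/(q^2 + 4*q - 12)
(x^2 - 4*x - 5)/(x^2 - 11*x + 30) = (x + 1)/(x - 6)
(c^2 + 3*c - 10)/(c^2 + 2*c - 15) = (c - 2)/(c - 3)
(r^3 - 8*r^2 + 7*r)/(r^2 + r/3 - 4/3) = 3*r*(r - 7)/(3*r + 4)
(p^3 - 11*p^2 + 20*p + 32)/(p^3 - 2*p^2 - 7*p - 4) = (p - 8)/(p + 1)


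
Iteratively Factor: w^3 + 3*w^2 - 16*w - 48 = (w + 4)*(w^2 - w - 12) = (w + 3)*(w + 4)*(w - 4)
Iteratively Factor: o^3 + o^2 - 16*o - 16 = (o + 1)*(o^2 - 16) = (o - 4)*(o + 1)*(o + 4)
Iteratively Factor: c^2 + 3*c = (c)*(c + 3)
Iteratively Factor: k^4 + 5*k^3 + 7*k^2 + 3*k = (k + 1)*(k^3 + 4*k^2 + 3*k) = k*(k + 1)*(k^2 + 4*k + 3) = k*(k + 1)*(k + 3)*(k + 1)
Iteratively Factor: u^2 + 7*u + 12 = (u + 4)*(u + 3)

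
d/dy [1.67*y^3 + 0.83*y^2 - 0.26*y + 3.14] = 5.01*y^2 + 1.66*y - 0.26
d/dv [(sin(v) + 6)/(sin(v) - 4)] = -10*cos(v)/(sin(v) - 4)^2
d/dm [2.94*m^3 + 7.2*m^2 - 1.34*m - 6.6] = 8.82*m^2 + 14.4*m - 1.34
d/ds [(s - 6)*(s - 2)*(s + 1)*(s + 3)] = 4*s^3 - 12*s^2 - 34*s + 24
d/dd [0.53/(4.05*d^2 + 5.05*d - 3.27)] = (-4.293*d - 2.6765)/(4.05*d^2 + 5.05*d - 3.27)^2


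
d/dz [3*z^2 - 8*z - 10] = 6*z - 8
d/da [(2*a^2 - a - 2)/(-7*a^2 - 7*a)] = (-3*a^2 - 4*a - 2)/(7*a^2*(a^2 + 2*a + 1))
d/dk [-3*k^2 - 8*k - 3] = -6*k - 8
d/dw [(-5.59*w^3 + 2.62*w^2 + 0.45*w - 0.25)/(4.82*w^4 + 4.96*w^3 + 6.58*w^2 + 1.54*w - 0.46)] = (26.9438*w^6 - 25.2568*w^5 - 56.2844*w^4 - 16.8612*w^3 + 12.508*w^2 + 0.8796*w + 0.178)/(23.2324*w^8 + 47.8144*w^7 + 88.0328*w^6 + 80.1192*w^5 + 54.1388*w^4 + 15.7032*w^3 - 3.682*w^2 - 1.4168*w + 0.2116)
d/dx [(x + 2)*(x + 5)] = 2*x + 7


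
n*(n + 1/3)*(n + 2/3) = n^3 + n^2 + 2*n/9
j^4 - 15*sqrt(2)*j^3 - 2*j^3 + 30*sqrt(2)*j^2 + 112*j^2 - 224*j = j*(j - 2)*(j - 8*sqrt(2))*(j - 7*sqrt(2))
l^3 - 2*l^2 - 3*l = l*(l - 3)*(l + 1)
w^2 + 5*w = w*(w + 5)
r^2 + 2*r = r*(r + 2)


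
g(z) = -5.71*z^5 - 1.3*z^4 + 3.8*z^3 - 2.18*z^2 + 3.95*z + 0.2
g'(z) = -28.55*z^4 - 5.2*z^3 + 11.4*z^2 - 4.36*z + 3.95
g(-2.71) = 662.35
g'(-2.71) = -1336.89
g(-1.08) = -4.77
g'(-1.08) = -10.34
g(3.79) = -4542.61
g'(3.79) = -6022.56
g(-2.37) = 313.94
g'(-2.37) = -753.20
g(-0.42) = -2.09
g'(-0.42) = 7.29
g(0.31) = 1.30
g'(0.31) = 3.28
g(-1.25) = -1.31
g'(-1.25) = -32.33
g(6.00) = -45319.54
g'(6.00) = -37735.81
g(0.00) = 0.20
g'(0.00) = 3.95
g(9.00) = -343069.72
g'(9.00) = -190219.24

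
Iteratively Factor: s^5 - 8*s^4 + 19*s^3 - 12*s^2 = (s)*(s^4 - 8*s^3 + 19*s^2 - 12*s) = s*(s - 3)*(s^3 - 5*s^2 + 4*s) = s^2*(s - 3)*(s^2 - 5*s + 4) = s^2*(s - 3)*(s - 1)*(s - 4)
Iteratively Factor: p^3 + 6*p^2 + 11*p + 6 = (p + 2)*(p^2 + 4*p + 3) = (p + 2)*(p + 3)*(p + 1)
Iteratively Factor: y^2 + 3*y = (y + 3)*(y)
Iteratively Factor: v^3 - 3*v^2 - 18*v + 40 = (v - 5)*(v^2 + 2*v - 8) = (v - 5)*(v - 2)*(v + 4)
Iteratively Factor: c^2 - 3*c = (c - 3)*(c)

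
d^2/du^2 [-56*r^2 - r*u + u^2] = 2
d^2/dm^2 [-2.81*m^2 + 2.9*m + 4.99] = -5.62000000000000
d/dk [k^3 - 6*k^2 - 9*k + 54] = 3*k^2 - 12*k - 9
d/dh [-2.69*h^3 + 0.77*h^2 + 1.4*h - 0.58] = -8.07*h^2 + 1.54*h + 1.4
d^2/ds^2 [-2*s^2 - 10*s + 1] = -4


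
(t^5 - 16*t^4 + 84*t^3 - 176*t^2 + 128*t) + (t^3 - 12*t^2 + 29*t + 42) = t^5 - 16*t^4 + 85*t^3 - 188*t^2 + 157*t + 42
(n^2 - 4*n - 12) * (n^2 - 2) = n^4 - 4*n^3 - 14*n^2 + 8*n + 24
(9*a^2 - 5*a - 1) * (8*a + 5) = 72*a^3 + 5*a^2 - 33*a - 5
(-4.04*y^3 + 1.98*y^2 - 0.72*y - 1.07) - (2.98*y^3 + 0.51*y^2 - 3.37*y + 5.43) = -7.02*y^3 + 1.47*y^2 + 2.65*y - 6.5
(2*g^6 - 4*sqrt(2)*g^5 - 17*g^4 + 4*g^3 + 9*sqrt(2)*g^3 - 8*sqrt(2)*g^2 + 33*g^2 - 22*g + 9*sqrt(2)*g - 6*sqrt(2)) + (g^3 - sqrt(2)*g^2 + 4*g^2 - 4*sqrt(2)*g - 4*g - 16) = 2*g^6 - 4*sqrt(2)*g^5 - 17*g^4 + 5*g^3 + 9*sqrt(2)*g^3 - 9*sqrt(2)*g^2 + 37*g^2 - 26*g + 5*sqrt(2)*g - 16 - 6*sqrt(2)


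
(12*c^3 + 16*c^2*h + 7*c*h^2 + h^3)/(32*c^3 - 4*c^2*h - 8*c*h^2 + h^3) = (6*c^2 + 5*c*h + h^2)/(16*c^2 - 10*c*h + h^2)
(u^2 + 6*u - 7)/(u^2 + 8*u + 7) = (u - 1)/(u + 1)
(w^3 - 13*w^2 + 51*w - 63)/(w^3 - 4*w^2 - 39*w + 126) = (w - 3)/(w + 6)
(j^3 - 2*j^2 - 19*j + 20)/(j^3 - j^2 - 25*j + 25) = (j + 4)/(j + 5)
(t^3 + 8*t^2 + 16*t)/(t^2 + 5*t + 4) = t*(t + 4)/(t + 1)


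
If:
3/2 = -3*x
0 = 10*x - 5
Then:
No Solution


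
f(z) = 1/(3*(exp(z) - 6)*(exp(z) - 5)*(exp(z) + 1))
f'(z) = -exp(z)/(3*(exp(z) - 6)*(exp(z) - 5)*(exp(z) + 1)^2) - exp(z)/(3*(exp(z) - 6)*(exp(z) - 5)^2*(exp(z) + 1)) - exp(z)/(3*(exp(z) - 6)^2*(exp(z) - 5)*(exp(z) + 1)) = -((exp(z) - 6)*(exp(z) - 5) + (exp(z) - 6)*(exp(z) + 1) + (exp(z) - 5)*(exp(z) + 1))/(12*(exp(z) - 6)^2*(exp(z) - 5)^2*cosh(z/2)^2)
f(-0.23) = 0.01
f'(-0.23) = -0.00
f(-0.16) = 0.01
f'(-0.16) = -0.00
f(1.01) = 0.01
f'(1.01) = 0.02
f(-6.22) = 0.01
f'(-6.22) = -0.00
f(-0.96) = 0.01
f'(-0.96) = -0.00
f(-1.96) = 0.01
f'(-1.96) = -0.00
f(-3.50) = 0.01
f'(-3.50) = -0.00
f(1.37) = 0.03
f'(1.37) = 0.15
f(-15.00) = 0.01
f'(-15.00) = 0.00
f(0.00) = 0.01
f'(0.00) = 0.00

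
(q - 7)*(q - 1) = q^2 - 8*q + 7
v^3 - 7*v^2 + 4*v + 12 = (v - 6)*(v - 2)*(v + 1)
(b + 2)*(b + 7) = b^2 + 9*b + 14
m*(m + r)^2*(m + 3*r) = m^4 + 5*m^3*r + 7*m^2*r^2 + 3*m*r^3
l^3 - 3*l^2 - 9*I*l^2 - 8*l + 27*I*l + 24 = (l - 3)*(l - 8*I)*(l - I)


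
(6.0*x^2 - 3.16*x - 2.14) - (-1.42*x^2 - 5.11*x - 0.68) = 7.42*x^2 + 1.95*x - 1.46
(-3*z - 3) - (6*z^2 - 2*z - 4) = -6*z^2 - z + 1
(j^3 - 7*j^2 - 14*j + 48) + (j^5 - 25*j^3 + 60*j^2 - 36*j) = j^5 - 24*j^3 + 53*j^2 - 50*j + 48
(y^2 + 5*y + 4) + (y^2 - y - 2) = 2*y^2 + 4*y + 2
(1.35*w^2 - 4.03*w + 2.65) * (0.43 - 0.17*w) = -0.2295*w^3 + 1.2656*w^2 - 2.1834*w + 1.1395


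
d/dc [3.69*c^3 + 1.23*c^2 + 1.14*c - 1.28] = 11.07*c^2 + 2.46*c + 1.14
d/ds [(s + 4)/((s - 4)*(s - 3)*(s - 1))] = 2*(-s^3 - 2*s^2 + 32*s - 44)/(s^6 - 16*s^5 + 102*s^4 - 328*s^3 + 553*s^2 - 456*s + 144)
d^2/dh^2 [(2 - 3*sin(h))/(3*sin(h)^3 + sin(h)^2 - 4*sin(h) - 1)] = (108*sin(h)^7 - 135*sin(h)^6 - 81*sin(h)^5 + 331*sin(h)^4 + 6*sin(h)^3 - 292*sin(h)^2 - 19*sin(h) + 92)/(3*sin(h)^3 + sin(h)^2 - 4*sin(h) - 1)^3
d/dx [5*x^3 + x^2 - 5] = x*(15*x + 2)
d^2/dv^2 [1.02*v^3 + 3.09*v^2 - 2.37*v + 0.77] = 6.12*v + 6.18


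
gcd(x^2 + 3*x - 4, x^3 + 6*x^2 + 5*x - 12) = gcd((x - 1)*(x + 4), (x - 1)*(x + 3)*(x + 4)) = x^2 + 3*x - 4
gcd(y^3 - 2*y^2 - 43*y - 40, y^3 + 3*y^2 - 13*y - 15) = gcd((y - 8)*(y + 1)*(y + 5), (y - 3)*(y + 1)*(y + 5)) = y^2 + 6*y + 5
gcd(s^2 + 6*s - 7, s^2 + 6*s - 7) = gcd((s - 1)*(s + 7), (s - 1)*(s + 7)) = s^2 + 6*s - 7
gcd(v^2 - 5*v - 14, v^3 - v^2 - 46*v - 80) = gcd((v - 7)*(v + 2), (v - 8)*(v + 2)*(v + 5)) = v + 2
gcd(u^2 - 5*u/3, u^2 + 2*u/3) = u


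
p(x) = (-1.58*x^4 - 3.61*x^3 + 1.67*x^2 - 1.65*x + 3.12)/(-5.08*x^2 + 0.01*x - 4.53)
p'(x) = (10.16*x - 0.01)*(-1.58*x^4 - 3.61*x^3 + 1.67*x^2 - 1.65*x + 3.12)/(-5.08*x^2 + 0.01*x - 4.53)^2 + (-6.32*x^3 - 10.83*x^2 + 3.34*x - 1.65)/(-5.08*x^2 + 0.01*x - 4.53) = (16.0528*x^5 + 18.2914*x^4 + 28.5574*x^3 + 40.6946*x^2 + 16.569*x + 7.4433)/(25.8064*x^4 - 0.1016*x^3 + 46.0249*x^2 - 0.0906*x + 20.5209)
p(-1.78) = -0.77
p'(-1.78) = -0.37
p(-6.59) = 8.26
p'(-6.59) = -3.38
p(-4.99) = 3.65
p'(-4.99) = -2.38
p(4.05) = 7.30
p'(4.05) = 3.25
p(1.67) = 1.29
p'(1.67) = 1.81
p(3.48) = 5.55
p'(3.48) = 2.90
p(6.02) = 14.90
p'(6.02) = 4.46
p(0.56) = -0.32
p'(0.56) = 0.99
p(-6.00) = 6.37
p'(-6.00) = -3.01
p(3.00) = 4.23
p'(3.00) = 2.61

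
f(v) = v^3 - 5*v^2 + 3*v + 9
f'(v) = 3*v^2 - 10*v + 3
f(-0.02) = 8.94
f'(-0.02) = 3.20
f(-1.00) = 0.00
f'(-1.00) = 16.00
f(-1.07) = -1.16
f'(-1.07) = 17.13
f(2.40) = 1.22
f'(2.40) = -3.72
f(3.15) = 0.09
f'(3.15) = 1.27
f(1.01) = 7.96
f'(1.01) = -4.04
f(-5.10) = -269.00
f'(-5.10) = 132.03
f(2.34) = 1.45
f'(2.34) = -3.97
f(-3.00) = -72.00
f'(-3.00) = 60.00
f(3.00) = 0.00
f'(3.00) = 0.00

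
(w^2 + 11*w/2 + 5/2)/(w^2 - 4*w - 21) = (2*w^2 + 11*w + 5)/(2*(w^2 - 4*w - 21))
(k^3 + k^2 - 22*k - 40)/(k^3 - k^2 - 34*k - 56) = (k - 5)/(k - 7)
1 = 1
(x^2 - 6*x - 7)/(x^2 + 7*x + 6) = (x - 7)/(x + 6)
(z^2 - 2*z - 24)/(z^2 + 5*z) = (z^2 - 2*z - 24)/(z*(z + 5))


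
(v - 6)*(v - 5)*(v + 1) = v^3 - 10*v^2 + 19*v + 30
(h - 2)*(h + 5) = h^2 + 3*h - 10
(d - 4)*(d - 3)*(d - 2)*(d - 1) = d^4 - 10*d^3 + 35*d^2 - 50*d + 24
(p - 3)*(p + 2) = p^2 - p - 6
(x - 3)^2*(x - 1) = x^3 - 7*x^2 + 15*x - 9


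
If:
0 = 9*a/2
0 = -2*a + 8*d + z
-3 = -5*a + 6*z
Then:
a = 0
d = 1/16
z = -1/2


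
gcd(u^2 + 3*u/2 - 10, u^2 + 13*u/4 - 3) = u + 4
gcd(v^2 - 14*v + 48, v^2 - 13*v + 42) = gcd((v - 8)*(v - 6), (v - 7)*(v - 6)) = v - 6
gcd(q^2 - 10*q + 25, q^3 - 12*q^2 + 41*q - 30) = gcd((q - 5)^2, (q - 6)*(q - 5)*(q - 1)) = q - 5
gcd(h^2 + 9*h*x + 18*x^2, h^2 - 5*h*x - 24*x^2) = h + 3*x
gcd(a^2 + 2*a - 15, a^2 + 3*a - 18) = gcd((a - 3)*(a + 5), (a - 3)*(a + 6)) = a - 3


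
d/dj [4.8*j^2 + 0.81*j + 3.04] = 9.6*j + 0.81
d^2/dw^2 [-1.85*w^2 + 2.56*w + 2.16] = -3.70000000000000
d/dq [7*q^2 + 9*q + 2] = 14*q + 9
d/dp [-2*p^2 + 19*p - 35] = 19 - 4*p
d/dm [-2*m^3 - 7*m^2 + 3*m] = -6*m^2 - 14*m + 3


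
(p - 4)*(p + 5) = p^2 + p - 20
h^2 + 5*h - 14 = (h - 2)*(h + 7)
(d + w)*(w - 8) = d*w - 8*d + w^2 - 8*w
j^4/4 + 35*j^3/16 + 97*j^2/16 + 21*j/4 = j*(j/4 + 1)*(j + 7/4)*(j + 3)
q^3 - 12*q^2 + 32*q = q*(q - 8)*(q - 4)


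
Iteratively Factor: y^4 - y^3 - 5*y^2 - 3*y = (y - 3)*(y^3 + 2*y^2 + y) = y*(y - 3)*(y^2 + 2*y + 1) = y*(y - 3)*(y + 1)*(y + 1)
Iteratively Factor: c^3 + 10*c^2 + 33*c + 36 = (c + 3)*(c^2 + 7*c + 12) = (c + 3)^2*(c + 4)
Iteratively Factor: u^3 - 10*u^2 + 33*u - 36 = (u - 4)*(u^2 - 6*u + 9) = (u - 4)*(u - 3)*(u - 3)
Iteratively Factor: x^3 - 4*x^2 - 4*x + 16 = (x - 2)*(x^2 - 2*x - 8) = (x - 2)*(x + 2)*(x - 4)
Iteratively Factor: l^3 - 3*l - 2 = (l + 1)*(l^2 - l - 2) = (l + 1)^2*(l - 2)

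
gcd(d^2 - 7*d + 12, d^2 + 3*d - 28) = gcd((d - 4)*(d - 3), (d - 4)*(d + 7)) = d - 4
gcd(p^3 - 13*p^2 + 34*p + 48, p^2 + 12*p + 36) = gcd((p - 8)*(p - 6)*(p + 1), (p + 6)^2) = 1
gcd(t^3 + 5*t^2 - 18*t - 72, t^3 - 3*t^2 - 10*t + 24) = t^2 - t - 12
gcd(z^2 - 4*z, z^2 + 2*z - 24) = z - 4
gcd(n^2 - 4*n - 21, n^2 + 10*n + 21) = n + 3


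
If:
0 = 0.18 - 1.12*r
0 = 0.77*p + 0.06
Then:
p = -0.08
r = 0.16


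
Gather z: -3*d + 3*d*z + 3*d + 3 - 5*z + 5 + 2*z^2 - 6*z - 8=2*z^2 + z*(3*d - 11)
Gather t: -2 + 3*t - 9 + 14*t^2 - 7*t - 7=14*t^2 - 4*t - 18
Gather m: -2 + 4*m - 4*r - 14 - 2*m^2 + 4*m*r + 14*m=-2*m^2 + m*(4*r + 18) - 4*r - 16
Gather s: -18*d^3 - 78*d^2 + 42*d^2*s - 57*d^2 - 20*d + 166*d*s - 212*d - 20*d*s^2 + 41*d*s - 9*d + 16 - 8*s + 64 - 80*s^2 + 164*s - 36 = -18*d^3 - 135*d^2 - 241*d + s^2*(-20*d - 80) + s*(42*d^2 + 207*d + 156) + 44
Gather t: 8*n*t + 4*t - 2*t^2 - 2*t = -2*t^2 + t*(8*n + 2)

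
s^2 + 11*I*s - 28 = (s + 4*I)*(s + 7*I)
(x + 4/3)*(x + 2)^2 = x^3 + 16*x^2/3 + 28*x/3 + 16/3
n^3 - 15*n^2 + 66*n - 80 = (n - 8)*(n - 5)*(n - 2)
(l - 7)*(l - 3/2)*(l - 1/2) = l^3 - 9*l^2 + 59*l/4 - 21/4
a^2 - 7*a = a*(a - 7)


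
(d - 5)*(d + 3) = d^2 - 2*d - 15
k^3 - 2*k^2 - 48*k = k*(k - 8)*(k + 6)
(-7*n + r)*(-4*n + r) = 28*n^2 - 11*n*r + r^2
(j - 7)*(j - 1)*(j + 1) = j^3 - 7*j^2 - j + 7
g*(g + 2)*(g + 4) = g^3 + 6*g^2 + 8*g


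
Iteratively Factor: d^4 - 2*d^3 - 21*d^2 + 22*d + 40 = (d + 4)*(d^3 - 6*d^2 + 3*d + 10) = (d - 5)*(d + 4)*(d^2 - d - 2) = (d - 5)*(d + 1)*(d + 4)*(d - 2)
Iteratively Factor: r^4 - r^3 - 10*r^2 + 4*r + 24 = (r - 2)*(r^3 + r^2 - 8*r - 12) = (r - 2)*(r + 2)*(r^2 - r - 6) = (r - 3)*(r - 2)*(r + 2)*(r + 2)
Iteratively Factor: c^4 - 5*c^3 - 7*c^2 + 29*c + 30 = (c - 3)*(c^3 - 2*c^2 - 13*c - 10) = (c - 3)*(c + 2)*(c^2 - 4*c - 5) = (c - 5)*(c - 3)*(c + 2)*(c + 1)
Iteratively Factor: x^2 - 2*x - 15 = (x - 5)*(x + 3)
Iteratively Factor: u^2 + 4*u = (u)*(u + 4)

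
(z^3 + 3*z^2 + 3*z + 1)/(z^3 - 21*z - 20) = (z^2 + 2*z + 1)/(z^2 - z - 20)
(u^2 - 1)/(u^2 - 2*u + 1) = (u + 1)/(u - 1)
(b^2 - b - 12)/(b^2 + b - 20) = (b + 3)/(b + 5)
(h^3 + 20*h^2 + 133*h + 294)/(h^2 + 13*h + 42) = h + 7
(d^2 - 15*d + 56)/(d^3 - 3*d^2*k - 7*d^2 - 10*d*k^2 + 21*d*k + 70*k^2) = (d - 8)/(d^2 - 3*d*k - 10*k^2)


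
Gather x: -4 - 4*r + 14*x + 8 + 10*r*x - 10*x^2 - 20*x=-4*r - 10*x^2 + x*(10*r - 6) + 4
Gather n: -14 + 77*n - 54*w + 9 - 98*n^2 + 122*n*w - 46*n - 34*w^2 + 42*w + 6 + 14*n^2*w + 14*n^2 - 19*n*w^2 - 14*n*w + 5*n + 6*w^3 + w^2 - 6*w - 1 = n^2*(14*w - 84) + n*(-19*w^2 + 108*w + 36) + 6*w^3 - 33*w^2 - 18*w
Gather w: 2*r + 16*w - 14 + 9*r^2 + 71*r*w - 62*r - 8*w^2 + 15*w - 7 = 9*r^2 - 60*r - 8*w^2 + w*(71*r + 31) - 21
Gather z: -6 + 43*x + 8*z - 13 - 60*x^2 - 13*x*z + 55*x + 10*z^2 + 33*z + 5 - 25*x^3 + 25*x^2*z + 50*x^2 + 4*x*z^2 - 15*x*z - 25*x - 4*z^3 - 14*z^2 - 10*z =-25*x^3 - 10*x^2 + 73*x - 4*z^3 + z^2*(4*x - 4) + z*(25*x^2 - 28*x + 31) - 14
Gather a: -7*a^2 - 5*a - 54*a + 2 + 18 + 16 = -7*a^2 - 59*a + 36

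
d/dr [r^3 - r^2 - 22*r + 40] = 3*r^2 - 2*r - 22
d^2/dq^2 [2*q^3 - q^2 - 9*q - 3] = 12*q - 2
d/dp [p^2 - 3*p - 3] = 2*p - 3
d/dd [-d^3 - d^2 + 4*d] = -3*d^2 - 2*d + 4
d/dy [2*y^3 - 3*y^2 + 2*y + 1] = 6*y^2 - 6*y + 2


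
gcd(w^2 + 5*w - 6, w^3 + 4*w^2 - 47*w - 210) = w + 6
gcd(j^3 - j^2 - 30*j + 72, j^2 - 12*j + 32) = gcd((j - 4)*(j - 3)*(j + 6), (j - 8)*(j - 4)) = j - 4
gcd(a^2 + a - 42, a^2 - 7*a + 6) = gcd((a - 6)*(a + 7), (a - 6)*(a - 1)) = a - 6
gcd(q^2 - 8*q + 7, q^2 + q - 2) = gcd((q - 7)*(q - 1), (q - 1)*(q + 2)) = q - 1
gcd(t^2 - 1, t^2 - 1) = t^2 - 1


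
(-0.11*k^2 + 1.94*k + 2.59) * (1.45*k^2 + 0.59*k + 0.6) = -0.1595*k^4 + 2.7481*k^3 + 4.8341*k^2 + 2.6921*k + 1.554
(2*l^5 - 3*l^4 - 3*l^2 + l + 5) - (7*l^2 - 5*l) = 2*l^5 - 3*l^4 - 10*l^2 + 6*l + 5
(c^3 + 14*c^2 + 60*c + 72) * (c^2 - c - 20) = c^5 + 13*c^4 + 26*c^3 - 268*c^2 - 1272*c - 1440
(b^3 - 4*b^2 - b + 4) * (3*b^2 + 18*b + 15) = 3*b^5 + 6*b^4 - 60*b^3 - 66*b^2 + 57*b + 60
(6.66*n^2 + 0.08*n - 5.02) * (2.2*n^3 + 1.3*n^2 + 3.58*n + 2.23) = 14.652*n^5 + 8.834*n^4 + 12.9028*n^3 + 8.6122*n^2 - 17.7932*n - 11.1946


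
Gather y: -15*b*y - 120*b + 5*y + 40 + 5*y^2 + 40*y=-120*b + 5*y^2 + y*(45 - 15*b) + 40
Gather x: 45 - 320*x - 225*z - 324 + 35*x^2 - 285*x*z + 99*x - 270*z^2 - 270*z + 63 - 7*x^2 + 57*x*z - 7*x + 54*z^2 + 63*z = 28*x^2 + x*(-228*z - 228) - 216*z^2 - 432*z - 216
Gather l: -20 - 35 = -55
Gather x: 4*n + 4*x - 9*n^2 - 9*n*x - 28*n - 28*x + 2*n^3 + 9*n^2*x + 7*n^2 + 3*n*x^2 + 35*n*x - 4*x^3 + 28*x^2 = 2*n^3 - 2*n^2 - 24*n - 4*x^3 + x^2*(3*n + 28) + x*(9*n^2 + 26*n - 24)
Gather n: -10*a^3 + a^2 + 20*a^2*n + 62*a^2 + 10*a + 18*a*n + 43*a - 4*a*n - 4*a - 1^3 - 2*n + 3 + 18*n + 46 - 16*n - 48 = -10*a^3 + 63*a^2 + 49*a + n*(20*a^2 + 14*a)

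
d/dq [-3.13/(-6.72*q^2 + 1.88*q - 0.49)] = (5.8844 - 42.0672*q)/(6.72*q^2 - 1.88*q + 0.49)^2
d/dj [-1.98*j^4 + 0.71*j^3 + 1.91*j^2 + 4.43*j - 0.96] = -7.92*j^3 + 2.13*j^2 + 3.82*j + 4.43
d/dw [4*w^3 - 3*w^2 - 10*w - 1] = 12*w^2 - 6*w - 10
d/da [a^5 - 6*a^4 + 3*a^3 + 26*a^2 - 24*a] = 5*a^4 - 24*a^3 + 9*a^2 + 52*a - 24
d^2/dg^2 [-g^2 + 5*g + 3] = -2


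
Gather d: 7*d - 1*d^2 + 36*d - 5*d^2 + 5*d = -6*d^2 + 48*d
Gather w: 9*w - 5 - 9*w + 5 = 0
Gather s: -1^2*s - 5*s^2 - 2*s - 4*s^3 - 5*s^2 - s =-4*s^3 - 10*s^2 - 4*s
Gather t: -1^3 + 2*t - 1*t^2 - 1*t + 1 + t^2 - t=0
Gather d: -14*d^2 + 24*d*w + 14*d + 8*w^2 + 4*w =-14*d^2 + d*(24*w + 14) + 8*w^2 + 4*w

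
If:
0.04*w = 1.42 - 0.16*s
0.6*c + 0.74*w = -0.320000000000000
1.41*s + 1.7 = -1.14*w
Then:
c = 21.73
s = 13.39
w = -18.05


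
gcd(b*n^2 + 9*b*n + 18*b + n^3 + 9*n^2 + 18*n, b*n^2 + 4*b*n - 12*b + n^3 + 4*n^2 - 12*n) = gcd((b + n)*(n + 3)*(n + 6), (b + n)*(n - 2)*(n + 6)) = b*n + 6*b + n^2 + 6*n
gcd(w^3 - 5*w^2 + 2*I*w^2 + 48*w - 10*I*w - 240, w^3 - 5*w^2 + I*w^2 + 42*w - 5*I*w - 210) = w^2 + w*(-5 - 6*I) + 30*I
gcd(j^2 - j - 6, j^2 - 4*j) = 1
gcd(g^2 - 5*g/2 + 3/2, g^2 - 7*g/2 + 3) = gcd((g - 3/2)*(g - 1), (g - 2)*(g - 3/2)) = g - 3/2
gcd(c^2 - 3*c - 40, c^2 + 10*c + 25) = c + 5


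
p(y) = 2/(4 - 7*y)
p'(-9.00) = 0.00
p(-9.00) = 0.03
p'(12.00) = 0.00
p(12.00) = -0.02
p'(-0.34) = 0.34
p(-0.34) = 0.31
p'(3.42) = 0.04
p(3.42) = -0.10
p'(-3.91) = 0.01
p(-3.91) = 0.06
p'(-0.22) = 0.46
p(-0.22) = 0.36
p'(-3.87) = 0.01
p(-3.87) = 0.06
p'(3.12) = 0.04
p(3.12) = -0.11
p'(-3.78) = 0.02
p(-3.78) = 0.07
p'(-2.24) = 0.04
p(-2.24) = 0.10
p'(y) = 14/(4 - 7*y)^2 = 14/(7*y - 4)^2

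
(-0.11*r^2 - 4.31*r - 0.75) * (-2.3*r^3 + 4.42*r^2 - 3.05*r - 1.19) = 0.253*r^5 + 9.4268*r^4 - 16.9897*r^3 + 9.9614*r^2 + 7.4164*r + 0.8925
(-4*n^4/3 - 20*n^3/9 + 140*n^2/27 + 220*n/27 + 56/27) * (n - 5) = -4*n^5/3 + 40*n^4/9 + 440*n^3/27 - 160*n^2/9 - 116*n/3 - 280/27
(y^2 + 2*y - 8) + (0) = y^2 + 2*y - 8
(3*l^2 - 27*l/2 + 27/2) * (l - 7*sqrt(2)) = 3*l^3 - 21*sqrt(2)*l^2 - 27*l^2/2 + 27*l/2 + 189*sqrt(2)*l/2 - 189*sqrt(2)/2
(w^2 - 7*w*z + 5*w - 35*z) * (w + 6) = w^3 - 7*w^2*z + 11*w^2 - 77*w*z + 30*w - 210*z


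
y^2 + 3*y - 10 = (y - 2)*(y + 5)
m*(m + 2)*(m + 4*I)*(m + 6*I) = m^4 + 2*m^3 + 10*I*m^3 - 24*m^2 + 20*I*m^2 - 48*m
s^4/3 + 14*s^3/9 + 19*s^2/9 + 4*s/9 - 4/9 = (s/3 + 1/3)*(s - 1/3)*(s + 2)^2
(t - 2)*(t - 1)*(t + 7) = t^3 + 4*t^2 - 19*t + 14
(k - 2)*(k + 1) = k^2 - k - 2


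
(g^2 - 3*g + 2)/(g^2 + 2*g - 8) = (g - 1)/(g + 4)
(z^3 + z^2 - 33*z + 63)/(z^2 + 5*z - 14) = (z^2 - 6*z + 9)/(z - 2)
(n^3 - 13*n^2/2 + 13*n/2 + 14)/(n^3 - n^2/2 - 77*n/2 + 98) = (n + 1)/(n + 7)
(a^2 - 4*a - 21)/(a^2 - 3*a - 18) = (a - 7)/(a - 6)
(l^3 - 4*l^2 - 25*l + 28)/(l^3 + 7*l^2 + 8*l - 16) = (l - 7)/(l + 4)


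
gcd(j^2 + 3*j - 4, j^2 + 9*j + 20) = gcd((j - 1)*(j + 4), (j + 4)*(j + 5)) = j + 4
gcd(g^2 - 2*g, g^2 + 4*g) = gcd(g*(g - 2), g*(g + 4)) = g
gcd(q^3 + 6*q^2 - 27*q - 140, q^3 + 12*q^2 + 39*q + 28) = q^2 + 11*q + 28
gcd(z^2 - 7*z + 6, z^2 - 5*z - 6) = z - 6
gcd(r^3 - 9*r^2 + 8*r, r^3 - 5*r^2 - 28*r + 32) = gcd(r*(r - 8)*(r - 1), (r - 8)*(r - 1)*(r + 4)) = r^2 - 9*r + 8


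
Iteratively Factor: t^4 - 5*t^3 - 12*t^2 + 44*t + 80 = (t - 5)*(t^3 - 12*t - 16) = (t - 5)*(t - 4)*(t^2 + 4*t + 4) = (t - 5)*(t - 4)*(t + 2)*(t + 2)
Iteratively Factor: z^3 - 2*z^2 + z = (z - 1)*(z^2 - z) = (z - 1)^2*(z)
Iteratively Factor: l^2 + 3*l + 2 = (l + 2)*(l + 1)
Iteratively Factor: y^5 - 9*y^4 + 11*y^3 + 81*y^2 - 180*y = (y - 4)*(y^4 - 5*y^3 - 9*y^2 + 45*y) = (y - 4)*(y + 3)*(y^3 - 8*y^2 + 15*y) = (y - 5)*(y - 4)*(y + 3)*(y^2 - 3*y) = y*(y - 5)*(y - 4)*(y + 3)*(y - 3)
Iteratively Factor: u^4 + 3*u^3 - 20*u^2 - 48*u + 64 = (u - 1)*(u^3 + 4*u^2 - 16*u - 64) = (u - 1)*(u + 4)*(u^2 - 16) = (u - 1)*(u + 4)^2*(u - 4)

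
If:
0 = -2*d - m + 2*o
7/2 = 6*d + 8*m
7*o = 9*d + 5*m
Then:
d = -3/4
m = 1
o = -1/4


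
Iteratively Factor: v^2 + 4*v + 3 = (v + 1)*(v + 3)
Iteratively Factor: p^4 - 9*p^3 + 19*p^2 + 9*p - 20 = (p - 4)*(p^3 - 5*p^2 - p + 5) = (p - 5)*(p - 4)*(p^2 - 1) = (p - 5)*(p - 4)*(p - 1)*(p + 1)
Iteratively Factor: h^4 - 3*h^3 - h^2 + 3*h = (h - 3)*(h^3 - h) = (h - 3)*(h - 1)*(h^2 + h) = (h - 3)*(h - 1)*(h + 1)*(h)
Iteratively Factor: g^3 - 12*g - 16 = (g + 2)*(g^2 - 2*g - 8) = (g - 4)*(g + 2)*(g + 2)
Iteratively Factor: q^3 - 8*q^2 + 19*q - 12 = (q - 4)*(q^2 - 4*q + 3) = (q - 4)*(q - 1)*(q - 3)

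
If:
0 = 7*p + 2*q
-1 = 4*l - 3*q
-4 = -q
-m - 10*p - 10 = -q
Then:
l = 11/4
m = 38/7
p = -8/7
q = 4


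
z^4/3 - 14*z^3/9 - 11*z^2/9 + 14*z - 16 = (z/3 + 1)*(z - 3)*(z - 8/3)*(z - 2)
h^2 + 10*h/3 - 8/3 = (h - 2/3)*(h + 4)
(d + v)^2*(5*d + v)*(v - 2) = 5*d^3*v - 10*d^3 + 11*d^2*v^2 - 22*d^2*v + 7*d*v^3 - 14*d*v^2 + v^4 - 2*v^3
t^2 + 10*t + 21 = (t + 3)*(t + 7)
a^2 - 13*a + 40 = (a - 8)*(a - 5)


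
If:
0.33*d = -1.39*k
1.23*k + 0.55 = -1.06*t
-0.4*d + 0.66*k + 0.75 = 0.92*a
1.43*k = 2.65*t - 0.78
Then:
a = -0.40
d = 2.01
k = -0.48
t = 0.04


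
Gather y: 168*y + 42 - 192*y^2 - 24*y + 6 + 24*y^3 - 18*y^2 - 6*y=24*y^3 - 210*y^2 + 138*y + 48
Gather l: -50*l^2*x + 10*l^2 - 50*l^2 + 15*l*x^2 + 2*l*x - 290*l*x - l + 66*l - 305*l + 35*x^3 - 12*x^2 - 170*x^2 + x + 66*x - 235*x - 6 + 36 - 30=l^2*(-50*x - 40) + l*(15*x^2 - 288*x - 240) + 35*x^3 - 182*x^2 - 168*x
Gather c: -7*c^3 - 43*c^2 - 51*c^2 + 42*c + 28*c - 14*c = -7*c^3 - 94*c^2 + 56*c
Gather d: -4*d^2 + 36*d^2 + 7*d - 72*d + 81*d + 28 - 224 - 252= 32*d^2 + 16*d - 448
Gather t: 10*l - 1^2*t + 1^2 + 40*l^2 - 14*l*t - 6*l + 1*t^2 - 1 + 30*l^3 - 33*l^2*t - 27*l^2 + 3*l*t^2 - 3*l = 30*l^3 + 13*l^2 + l + t^2*(3*l + 1) + t*(-33*l^2 - 14*l - 1)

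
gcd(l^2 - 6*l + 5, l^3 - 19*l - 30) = l - 5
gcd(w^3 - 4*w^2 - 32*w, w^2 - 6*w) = w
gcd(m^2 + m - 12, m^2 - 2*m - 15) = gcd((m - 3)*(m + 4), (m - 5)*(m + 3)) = 1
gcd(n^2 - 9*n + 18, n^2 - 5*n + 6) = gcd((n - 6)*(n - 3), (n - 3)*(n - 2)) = n - 3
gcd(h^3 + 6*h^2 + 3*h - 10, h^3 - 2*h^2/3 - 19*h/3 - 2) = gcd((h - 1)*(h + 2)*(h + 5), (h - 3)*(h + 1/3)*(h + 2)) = h + 2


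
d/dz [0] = 0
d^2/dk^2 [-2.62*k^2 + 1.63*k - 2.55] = -5.24000000000000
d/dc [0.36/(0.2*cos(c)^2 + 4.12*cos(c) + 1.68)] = (0.144*cos(c) + 1.4832)*sin(c)/(0.2*cos(c)^2 + 4.12*cos(c) + 1.68)^2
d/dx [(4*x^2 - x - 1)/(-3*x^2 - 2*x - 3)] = (-11*x^2 - 30*x + 1)/(9*x^4 + 12*x^3 + 22*x^2 + 12*x + 9)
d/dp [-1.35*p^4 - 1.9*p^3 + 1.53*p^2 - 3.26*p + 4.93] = -5.4*p^3 - 5.7*p^2 + 3.06*p - 3.26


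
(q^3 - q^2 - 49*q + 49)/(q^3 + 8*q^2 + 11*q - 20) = (q^2 - 49)/(q^2 + 9*q + 20)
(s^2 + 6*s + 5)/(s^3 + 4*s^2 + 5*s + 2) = (s + 5)/(s^2 + 3*s + 2)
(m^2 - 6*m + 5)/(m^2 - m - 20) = (m - 1)/(m + 4)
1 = 1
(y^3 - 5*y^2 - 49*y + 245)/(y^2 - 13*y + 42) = (y^2 + 2*y - 35)/(y - 6)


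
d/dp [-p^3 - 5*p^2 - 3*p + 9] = -3*p^2 - 10*p - 3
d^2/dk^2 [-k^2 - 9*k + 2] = -2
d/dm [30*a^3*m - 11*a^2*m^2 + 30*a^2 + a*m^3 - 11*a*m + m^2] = 30*a^3 - 22*a^2*m + 3*a*m^2 - 11*a + 2*m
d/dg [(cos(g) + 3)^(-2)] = 2*sin(g)/(cos(g) + 3)^3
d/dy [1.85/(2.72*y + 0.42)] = -5.032/(2.72*y + 0.42)^2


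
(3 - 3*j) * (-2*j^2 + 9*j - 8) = 6*j^3 - 33*j^2 + 51*j - 24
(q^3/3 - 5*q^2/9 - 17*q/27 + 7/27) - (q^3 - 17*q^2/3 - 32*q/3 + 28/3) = -2*q^3/3 + 46*q^2/9 + 271*q/27 - 245/27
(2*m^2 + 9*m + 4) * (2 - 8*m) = -16*m^3 - 68*m^2 - 14*m + 8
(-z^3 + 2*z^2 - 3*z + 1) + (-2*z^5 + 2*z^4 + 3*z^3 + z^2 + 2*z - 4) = -2*z^5 + 2*z^4 + 2*z^3 + 3*z^2 - z - 3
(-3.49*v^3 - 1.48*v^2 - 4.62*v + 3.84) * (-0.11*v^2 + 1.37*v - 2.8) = 0.3839*v^5 - 4.6185*v^4 + 8.2526*v^3 - 2.6078*v^2 + 18.1968*v - 10.752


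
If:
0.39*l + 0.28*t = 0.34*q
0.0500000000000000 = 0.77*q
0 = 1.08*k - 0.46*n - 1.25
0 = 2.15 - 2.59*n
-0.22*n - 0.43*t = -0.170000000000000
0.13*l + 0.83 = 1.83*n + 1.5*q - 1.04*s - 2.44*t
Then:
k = 1.51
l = 0.08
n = 0.83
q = 0.06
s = 0.82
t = -0.03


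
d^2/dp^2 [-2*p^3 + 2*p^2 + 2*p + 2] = 4 - 12*p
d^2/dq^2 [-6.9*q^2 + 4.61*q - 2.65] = -13.8000000000000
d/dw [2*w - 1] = 2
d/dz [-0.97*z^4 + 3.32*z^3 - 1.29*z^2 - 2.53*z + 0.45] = -3.88*z^3 + 9.96*z^2 - 2.58*z - 2.53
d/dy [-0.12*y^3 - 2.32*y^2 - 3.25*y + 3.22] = -0.36*y^2 - 4.64*y - 3.25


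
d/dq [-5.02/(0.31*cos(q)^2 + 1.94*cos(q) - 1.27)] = -(3.1124*cos(q) + 9.7388)*sin(q)/(0.31*cos(q)^2 + 1.94*cos(q) - 1.27)^2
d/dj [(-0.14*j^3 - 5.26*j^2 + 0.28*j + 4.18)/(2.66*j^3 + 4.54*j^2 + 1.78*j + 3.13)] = (13.356*j^4 - 1.988*j^3 - 45.305*j^2 - 70.882*j - 6.564)/(7.0756*j^6 + 24.1528*j^5 + 30.0812*j^4 + 32.814*j^3 + 31.5888*j^2 + 11.1428*j + 9.7969)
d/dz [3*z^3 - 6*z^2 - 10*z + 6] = 9*z^2 - 12*z - 10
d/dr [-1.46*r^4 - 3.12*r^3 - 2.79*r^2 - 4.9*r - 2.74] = -5.84*r^3 - 9.36*r^2 - 5.58*r - 4.9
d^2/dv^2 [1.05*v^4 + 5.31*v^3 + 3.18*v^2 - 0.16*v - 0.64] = 12.6*v^2 + 31.86*v + 6.36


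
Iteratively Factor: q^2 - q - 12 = (q - 4)*(q + 3)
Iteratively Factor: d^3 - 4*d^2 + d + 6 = (d - 2)*(d^2 - 2*d - 3) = (d - 3)*(d - 2)*(d + 1)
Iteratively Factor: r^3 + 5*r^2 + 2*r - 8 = (r - 1)*(r^2 + 6*r + 8) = (r - 1)*(r + 4)*(r + 2)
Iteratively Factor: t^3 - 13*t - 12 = (t - 4)*(t^2 + 4*t + 3) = (t - 4)*(t + 3)*(t + 1)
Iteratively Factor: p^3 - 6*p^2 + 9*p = (p - 3)*(p^2 - 3*p) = p*(p - 3)*(p - 3)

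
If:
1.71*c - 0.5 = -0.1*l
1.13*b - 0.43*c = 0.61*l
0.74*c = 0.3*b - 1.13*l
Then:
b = 0.01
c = 0.30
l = -0.20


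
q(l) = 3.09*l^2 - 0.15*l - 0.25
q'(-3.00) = -18.69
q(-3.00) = 28.01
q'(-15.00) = -92.85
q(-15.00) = 697.25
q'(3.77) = 23.15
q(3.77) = 43.10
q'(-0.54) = -3.49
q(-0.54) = 0.73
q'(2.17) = 13.26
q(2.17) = 13.98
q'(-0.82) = -5.22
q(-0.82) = 1.95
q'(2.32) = 14.19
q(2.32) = 16.03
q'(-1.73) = -10.84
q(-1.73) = 9.26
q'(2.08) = 12.70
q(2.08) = 12.81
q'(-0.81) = -5.16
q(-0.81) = 1.90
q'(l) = 6.18*l - 0.15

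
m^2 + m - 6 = (m - 2)*(m + 3)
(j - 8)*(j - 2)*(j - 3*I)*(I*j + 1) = I*j^4 + 4*j^3 - 10*I*j^3 - 40*j^2 + 13*I*j^2 + 64*j + 30*I*j - 48*I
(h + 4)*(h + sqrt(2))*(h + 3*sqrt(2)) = h^3 + 4*h^2 + 4*sqrt(2)*h^2 + 6*h + 16*sqrt(2)*h + 24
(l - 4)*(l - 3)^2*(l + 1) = l^4 - 9*l^3 + 23*l^2 - 3*l - 36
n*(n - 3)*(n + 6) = n^3 + 3*n^2 - 18*n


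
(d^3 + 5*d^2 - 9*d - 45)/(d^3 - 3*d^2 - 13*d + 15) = (d^2 + 2*d - 15)/(d^2 - 6*d + 5)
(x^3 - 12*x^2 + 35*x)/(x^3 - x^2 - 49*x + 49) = x*(x - 5)/(x^2 + 6*x - 7)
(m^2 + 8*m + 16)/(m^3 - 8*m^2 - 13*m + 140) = (m + 4)/(m^2 - 12*m + 35)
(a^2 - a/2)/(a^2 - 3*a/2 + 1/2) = a/(a - 1)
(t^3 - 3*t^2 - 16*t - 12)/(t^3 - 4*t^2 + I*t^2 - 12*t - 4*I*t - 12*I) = (t + 1)/(t + I)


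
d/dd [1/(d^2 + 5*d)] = (-2*d - 5)/(d^2*(d + 5)^2)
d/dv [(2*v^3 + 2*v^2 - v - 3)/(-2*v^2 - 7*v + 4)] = (-4*v^4 - 28*v^3 + 8*v^2 + 4*v - 25)/(4*v^4 + 28*v^3 + 33*v^2 - 56*v + 16)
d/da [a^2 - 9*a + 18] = 2*a - 9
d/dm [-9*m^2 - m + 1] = -18*m - 1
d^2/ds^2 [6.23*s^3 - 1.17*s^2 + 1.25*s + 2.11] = 37.38*s - 2.34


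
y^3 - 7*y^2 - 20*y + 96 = (y - 8)*(y - 3)*(y + 4)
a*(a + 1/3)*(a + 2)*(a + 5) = a^4 + 22*a^3/3 + 37*a^2/3 + 10*a/3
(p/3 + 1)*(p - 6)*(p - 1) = p^3/3 - 4*p^2/3 - 5*p + 6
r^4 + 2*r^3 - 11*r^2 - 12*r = r*(r - 3)*(r + 1)*(r + 4)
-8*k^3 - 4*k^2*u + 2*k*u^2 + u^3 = (-2*k + u)*(2*k + u)^2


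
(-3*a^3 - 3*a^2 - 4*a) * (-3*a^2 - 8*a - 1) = 9*a^5 + 33*a^4 + 39*a^3 + 35*a^2 + 4*a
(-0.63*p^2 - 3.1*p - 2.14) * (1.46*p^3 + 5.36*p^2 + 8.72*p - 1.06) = -0.9198*p^5 - 7.9028*p^4 - 25.234*p^3 - 37.8346*p^2 - 15.3748*p + 2.2684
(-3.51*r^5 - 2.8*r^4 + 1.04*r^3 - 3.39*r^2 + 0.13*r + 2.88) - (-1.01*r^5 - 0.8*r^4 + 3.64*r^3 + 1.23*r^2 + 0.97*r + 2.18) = -2.5*r^5 - 2.0*r^4 - 2.6*r^3 - 4.62*r^2 - 0.84*r + 0.7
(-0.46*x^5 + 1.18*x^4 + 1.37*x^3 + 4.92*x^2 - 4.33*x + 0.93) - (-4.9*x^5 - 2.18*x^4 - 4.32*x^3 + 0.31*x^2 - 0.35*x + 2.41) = 4.44*x^5 + 3.36*x^4 + 5.69*x^3 + 4.61*x^2 - 3.98*x - 1.48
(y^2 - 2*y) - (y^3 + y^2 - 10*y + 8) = -y^3 + 8*y - 8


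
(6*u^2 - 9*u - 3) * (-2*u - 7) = -12*u^3 - 24*u^2 + 69*u + 21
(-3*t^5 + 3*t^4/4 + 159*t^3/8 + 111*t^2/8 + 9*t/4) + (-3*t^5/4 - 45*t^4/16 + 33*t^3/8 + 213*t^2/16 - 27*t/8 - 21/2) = -15*t^5/4 - 33*t^4/16 + 24*t^3 + 435*t^2/16 - 9*t/8 - 21/2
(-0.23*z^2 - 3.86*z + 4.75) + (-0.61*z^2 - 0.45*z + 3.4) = -0.84*z^2 - 4.31*z + 8.15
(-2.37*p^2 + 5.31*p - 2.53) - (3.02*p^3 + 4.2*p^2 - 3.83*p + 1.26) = -3.02*p^3 - 6.57*p^2 + 9.14*p - 3.79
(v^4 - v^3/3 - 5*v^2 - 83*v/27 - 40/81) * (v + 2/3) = v^5 + v^4/3 - 47*v^3/9 - 173*v^2/27 - 206*v/81 - 80/243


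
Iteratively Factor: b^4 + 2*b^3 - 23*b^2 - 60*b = (b + 3)*(b^3 - b^2 - 20*b) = b*(b + 3)*(b^2 - b - 20) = b*(b + 3)*(b + 4)*(b - 5)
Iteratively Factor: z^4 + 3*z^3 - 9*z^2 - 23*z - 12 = (z - 3)*(z^3 + 6*z^2 + 9*z + 4) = (z - 3)*(z + 1)*(z^2 + 5*z + 4) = (z - 3)*(z + 1)^2*(z + 4)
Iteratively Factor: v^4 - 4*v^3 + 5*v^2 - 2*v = (v - 2)*(v^3 - 2*v^2 + v) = (v - 2)*(v - 1)*(v^2 - v) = v*(v - 2)*(v - 1)*(v - 1)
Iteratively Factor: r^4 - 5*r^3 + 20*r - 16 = (r + 2)*(r^3 - 7*r^2 + 14*r - 8) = (r - 1)*(r + 2)*(r^2 - 6*r + 8) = (r - 4)*(r - 1)*(r + 2)*(r - 2)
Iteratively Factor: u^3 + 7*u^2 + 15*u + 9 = (u + 3)*(u^2 + 4*u + 3) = (u + 3)^2*(u + 1)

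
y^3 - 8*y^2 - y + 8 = (y - 8)*(y - 1)*(y + 1)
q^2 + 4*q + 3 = (q + 1)*(q + 3)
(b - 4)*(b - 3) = b^2 - 7*b + 12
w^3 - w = w*(w - 1)*(w + 1)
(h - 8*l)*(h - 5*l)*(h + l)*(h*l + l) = h^4*l - 12*h^3*l^2 + h^3*l + 27*h^2*l^3 - 12*h^2*l^2 + 40*h*l^4 + 27*h*l^3 + 40*l^4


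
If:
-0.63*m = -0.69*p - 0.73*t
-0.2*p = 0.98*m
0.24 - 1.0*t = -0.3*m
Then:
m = 0.05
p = -0.23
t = 0.25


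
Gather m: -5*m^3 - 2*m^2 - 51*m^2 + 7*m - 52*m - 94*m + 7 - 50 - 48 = -5*m^3 - 53*m^2 - 139*m - 91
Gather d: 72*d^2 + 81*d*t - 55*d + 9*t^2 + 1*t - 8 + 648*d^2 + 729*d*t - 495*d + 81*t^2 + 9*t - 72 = 720*d^2 + d*(810*t - 550) + 90*t^2 + 10*t - 80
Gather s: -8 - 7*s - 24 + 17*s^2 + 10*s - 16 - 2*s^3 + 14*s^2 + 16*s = -2*s^3 + 31*s^2 + 19*s - 48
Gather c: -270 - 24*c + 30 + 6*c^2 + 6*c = 6*c^2 - 18*c - 240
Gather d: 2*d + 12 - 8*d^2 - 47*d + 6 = -8*d^2 - 45*d + 18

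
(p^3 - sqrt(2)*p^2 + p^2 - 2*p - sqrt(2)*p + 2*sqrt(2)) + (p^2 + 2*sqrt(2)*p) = p^3 - sqrt(2)*p^2 + 2*p^2 - 2*p + sqrt(2)*p + 2*sqrt(2)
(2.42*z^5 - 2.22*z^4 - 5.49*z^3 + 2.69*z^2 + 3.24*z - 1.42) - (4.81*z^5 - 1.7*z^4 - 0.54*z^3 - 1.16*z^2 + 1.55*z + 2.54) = -2.39*z^5 - 0.52*z^4 - 4.95*z^3 + 3.85*z^2 + 1.69*z - 3.96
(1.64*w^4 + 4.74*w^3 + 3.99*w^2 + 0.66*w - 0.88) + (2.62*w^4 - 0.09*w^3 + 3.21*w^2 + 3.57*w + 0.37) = 4.26*w^4 + 4.65*w^3 + 7.2*w^2 + 4.23*w - 0.51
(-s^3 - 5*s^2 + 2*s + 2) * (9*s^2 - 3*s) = -9*s^5 - 42*s^4 + 33*s^3 + 12*s^2 - 6*s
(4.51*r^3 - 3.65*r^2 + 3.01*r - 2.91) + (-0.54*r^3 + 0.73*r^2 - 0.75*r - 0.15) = 3.97*r^3 - 2.92*r^2 + 2.26*r - 3.06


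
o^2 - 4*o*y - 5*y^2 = (o - 5*y)*(o + y)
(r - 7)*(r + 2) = r^2 - 5*r - 14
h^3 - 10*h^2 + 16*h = h*(h - 8)*(h - 2)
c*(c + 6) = c^2 + 6*c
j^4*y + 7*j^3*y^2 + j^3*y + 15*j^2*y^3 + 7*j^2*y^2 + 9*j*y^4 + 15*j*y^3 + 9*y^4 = (j + y)*(j + 3*y)^2*(j*y + y)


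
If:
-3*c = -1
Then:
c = 1/3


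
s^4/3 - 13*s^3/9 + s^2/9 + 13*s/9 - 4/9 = (s/3 + 1/3)*(s - 4)*(s - 1)*(s - 1/3)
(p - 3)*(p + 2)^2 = p^3 + p^2 - 8*p - 12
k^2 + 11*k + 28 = (k + 4)*(k + 7)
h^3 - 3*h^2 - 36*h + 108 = (h - 6)*(h - 3)*(h + 6)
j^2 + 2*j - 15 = (j - 3)*(j + 5)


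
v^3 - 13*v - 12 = (v - 4)*(v + 1)*(v + 3)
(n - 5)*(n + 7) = n^2 + 2*n - 35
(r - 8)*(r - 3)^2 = r^3 - 14*r^2 + 57*r - 72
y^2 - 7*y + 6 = (y - 6)*(y - 1)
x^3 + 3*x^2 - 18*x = x*(x - 3)*(x + 6)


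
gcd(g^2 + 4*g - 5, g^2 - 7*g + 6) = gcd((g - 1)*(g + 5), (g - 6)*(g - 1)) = g - 1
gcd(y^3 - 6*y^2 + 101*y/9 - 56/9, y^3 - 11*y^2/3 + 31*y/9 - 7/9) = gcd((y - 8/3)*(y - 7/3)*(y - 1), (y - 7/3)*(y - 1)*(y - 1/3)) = y^2 - 10*y/3 + 7/3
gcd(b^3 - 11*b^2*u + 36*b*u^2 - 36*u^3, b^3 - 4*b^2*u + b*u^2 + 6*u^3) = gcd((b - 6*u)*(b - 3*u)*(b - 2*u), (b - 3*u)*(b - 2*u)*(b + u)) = b^2 - 5*b*u + 6*u^2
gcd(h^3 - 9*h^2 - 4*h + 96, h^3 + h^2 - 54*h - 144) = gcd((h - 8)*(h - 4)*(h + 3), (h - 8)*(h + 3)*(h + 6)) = h^2 - 5*h - 24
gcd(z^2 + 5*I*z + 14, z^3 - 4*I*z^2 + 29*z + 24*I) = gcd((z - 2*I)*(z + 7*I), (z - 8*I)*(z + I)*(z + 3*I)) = 1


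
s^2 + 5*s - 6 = (s - 1)*(s + 6)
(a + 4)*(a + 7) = a^2 + 11*a + 28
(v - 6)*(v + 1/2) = v^2 - 11*v/2 - 3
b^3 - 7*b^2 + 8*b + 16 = (b - 4)^2*(b + 1)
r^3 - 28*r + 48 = (r - 4)*(r - 2)*(r + 6)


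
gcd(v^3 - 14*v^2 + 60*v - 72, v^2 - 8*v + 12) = v^2 - 8*v + 12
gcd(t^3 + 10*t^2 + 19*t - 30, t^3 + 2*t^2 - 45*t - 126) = t + 6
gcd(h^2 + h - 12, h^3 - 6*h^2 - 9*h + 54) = h - 3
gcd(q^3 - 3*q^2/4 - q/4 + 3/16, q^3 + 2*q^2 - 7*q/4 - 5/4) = q + 1/2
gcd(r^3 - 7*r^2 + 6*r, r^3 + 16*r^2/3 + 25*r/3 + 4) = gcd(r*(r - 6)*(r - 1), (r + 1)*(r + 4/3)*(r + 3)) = 1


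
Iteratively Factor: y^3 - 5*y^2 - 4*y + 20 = (y + 2)*(y^2 - 7*y + 10) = (y - 5)*(y + 2)*(y - 2)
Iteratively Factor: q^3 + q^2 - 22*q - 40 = (q - 5)*(q^2 + 6*q + 8) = (q - 5)*(q + 4)*(q + 2)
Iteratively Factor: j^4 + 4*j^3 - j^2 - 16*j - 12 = (j + 1)*(j^3 + 3*j^2 - 4*j - 12) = (j + 1)*(j + 3)*(j^2 - 4) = (j - 2)*(j + 1)*(j + 3)*(j + 2)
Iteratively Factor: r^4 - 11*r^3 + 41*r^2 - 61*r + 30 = (r - 5)*(r^3 - 6*r^2 + 11*r - 6) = (r - 5)*(r - 2)*(r^2 - 4*r + 3) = (r - 5)*(r - 2)*(r - 1)*(r - 3)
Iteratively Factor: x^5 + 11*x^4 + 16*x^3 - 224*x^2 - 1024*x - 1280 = (x + 4)*(x^4 + 7*x^3 - 12*x^2 - 176*x - 320) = (x - 5)*(x + 4)*(x^3 + 12*x^2 + 48*x + 64) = (x - 5)*(x + 4)^2*(x^2 + 8*x + 16) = (x - 5)*(x + 4)^3*(x + 4)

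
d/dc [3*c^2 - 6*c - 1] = 6*c - 6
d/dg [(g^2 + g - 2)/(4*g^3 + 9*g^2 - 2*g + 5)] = (-4*g^4 - 8*g^3 + 13*g^2 + 46*g + 1)/(16*g^6 + 72*g^5 + 65*g^4 + 4*g^3 + 94*g^2 - 20*g + 25)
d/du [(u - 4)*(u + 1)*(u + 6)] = 3*u^2 + 6*u - 22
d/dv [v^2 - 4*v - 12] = 2*v - 4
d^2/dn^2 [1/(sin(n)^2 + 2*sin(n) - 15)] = 2*(-2*sin(n)^4 - 3*sin(n)^3 - 29*sin(n)^2 - 9*sin(n) + 19)/(sin(n)^2 + 2*sin(n) - 15)^3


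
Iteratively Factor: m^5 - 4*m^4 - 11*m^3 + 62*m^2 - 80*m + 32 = (m - 2)*(m^4 - 2*m^3 - 15*m^2 + 32*m - 16) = (m - 2)*(m + 4)*(m^3 - 6*m^2 + 9*m - 4) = (m - 4)*(m - 2)*(m + 4)*(m^2 - 2*m + 1) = (m - 4)*(m - 2)*(m - 1)*(m + 4)*(m - 1)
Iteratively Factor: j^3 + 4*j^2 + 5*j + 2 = (j + 2)*(j^2 + 2*j + 1) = (j + 1)*(j + 2)*(j + 1)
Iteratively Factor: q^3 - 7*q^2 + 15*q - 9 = (q - 3)*(q^2 - 4*q + 3) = (q - 3)*(q - 1)*(q - 3)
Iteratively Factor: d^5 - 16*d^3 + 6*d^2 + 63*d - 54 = (d + 3)*(d^4 - 3*d^3 - 7*d^2 + 27*d - 18) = (d - 2)*(d + 3)*(d^3 - d^2 - 9*d + 9) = (d - 2)*(d - 1)*(d + 3)*(d^2 - 9) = (d - 3)*(d - 2)*(d - 1)*(d + 3)*(d + 3)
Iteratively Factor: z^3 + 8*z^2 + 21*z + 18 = (z + 3)*(z^2 + 5*z + 6) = (z + 3)^2*(z + 2)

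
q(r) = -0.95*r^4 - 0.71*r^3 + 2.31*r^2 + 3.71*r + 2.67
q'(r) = -3.8*r^3 - 2.13*r^2 + 4.62*r + 3.71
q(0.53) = 5.10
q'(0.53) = 4.99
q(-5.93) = -964.79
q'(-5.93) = 693.82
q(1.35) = 6.99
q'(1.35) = -3.28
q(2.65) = -31.34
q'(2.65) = -69.72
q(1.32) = 7.08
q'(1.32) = -2.64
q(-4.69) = -350.31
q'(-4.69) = 327.21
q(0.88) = 6.67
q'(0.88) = 3.54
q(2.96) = -57.45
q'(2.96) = -99.83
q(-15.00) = -45230.73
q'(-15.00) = 12280.16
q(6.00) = -1276.47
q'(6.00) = -866.05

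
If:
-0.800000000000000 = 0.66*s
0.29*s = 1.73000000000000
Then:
No Solution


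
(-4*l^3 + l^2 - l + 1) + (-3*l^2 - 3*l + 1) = -4*l^3 - 2*l^2 - 4*l + 2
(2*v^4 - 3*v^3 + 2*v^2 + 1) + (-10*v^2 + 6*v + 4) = 2*v^4 - 3*v^3 - 8*v^2 + 6*v + 5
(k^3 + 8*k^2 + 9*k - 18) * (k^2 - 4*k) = k^5 + 4*k^4 - 23*k^3 - 54*k^2 + 72*k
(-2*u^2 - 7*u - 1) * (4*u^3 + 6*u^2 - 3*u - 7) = -8*u^5 - 40*u^4 - 40*u^3 + 29*u^2 + 52*u + 7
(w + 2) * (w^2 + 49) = w^3 + 2*w^2 + 49*w + 98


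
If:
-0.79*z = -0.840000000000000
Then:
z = 1.06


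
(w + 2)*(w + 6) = w^2 + 8*w + 12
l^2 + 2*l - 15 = (l - 3)*(l + 5)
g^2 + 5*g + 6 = (g + 2)*(g + 3)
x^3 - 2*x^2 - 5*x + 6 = (x - 3)*(x - 1)*(x + 2)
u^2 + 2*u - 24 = (u - 4)*(u + 6)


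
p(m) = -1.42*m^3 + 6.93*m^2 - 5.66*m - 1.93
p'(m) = -4.26*m^2 + 13.86*m - 5.66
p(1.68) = 1.39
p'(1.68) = 5.60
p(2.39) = 4.74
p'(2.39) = 3.13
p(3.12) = 4.74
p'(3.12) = -3.89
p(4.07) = -5.91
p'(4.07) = -19.82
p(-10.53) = 2484.03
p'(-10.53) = -623.96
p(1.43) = -0.01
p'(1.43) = 5.45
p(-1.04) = 13.05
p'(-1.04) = -24.68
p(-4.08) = 232.96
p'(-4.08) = -133.12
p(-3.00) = 115.76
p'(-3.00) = -85.58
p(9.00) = -526.72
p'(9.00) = -225.98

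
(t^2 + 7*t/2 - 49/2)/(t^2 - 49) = (t - 7/2)/(t - 7)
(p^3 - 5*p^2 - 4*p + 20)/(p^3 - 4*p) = (p - 5)/p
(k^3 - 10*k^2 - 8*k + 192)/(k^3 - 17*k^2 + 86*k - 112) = (k^2 - 2*k - 24)/(k^2 - 9*k + 14)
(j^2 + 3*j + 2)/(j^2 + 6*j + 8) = (j + 1)/(j + 4)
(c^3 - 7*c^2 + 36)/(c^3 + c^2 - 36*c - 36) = (c^2 - c - 6)/(c^2 + 7*c + 6)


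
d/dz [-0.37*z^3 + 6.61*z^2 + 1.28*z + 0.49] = -1.11*z^2 + 13.22*z + 1.28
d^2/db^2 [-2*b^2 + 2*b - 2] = -4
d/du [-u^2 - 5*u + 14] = -2*u - 5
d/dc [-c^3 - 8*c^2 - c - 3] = -3*c^2 - 16*c - 1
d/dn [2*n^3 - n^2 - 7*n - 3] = 6*n^2 - 2*n - 7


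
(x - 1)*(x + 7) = x^2 + 6*x - 7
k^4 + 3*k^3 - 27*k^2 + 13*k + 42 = (k - 3)*(k - 2)*(k + 1)*(k + 7)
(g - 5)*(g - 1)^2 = g^3 - 7*g^2 + 11*g - 5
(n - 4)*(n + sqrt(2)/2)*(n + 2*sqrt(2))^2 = n^4 - 4*n^3 + 9*sqrt(2)*n^3/2 - 18*sqrt(2)*n^2 + 12*n^2 - 48*n + 4*sqrt(2)*n - 16*sqrt(2)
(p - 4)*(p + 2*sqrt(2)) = p^2 - 4*p + 2*sqrt(2)*p - 8*sqrt(2)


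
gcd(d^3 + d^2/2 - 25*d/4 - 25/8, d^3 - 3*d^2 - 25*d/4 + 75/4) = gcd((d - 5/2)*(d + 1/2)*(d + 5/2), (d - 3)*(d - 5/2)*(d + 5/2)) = d^2 - 25/4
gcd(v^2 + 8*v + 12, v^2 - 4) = v + 2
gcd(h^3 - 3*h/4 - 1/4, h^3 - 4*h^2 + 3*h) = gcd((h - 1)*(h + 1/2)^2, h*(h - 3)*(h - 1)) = h - 1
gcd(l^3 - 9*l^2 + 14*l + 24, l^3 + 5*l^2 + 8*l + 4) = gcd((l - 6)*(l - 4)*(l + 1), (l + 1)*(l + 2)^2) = l + 1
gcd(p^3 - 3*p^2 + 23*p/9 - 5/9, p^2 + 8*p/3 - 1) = p - 1/3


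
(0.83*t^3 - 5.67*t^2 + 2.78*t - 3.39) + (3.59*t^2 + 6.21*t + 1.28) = 0.83*t^3 - 2.08*t^2 + 8.99*t - 2.11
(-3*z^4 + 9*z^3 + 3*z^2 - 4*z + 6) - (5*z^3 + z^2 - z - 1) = -3*z^4 + 4*z^3 + 2*z^2 - 3*z + 7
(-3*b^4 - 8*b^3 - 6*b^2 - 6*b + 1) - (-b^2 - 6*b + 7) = -3*b^4 - 8*b^3 - 5*b^2 - 6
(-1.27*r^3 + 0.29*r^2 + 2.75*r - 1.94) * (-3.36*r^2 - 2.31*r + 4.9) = 4.2672*r^5 + 1.9593*r^4 - 16.1329*r^3 + 1.5869*r^2 + 17.9564*r - 9.506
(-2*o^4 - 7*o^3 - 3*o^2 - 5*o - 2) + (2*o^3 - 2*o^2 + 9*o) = -2*o^4 - 5*o^3 - 5*o^2 + 4*o - 2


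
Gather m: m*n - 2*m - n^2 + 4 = m*(n - 2) - n^2 + 4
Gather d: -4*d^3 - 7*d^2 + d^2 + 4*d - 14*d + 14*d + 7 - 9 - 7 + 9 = -4*d^3 - 6*d^2 + 4*d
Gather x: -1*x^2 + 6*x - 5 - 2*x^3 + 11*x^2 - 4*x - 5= -2*x^3 + 10*x^2 + 2*x - 10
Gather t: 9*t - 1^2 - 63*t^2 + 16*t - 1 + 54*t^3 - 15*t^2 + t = 54*t^3 - 78*t^2 + 26*t - 2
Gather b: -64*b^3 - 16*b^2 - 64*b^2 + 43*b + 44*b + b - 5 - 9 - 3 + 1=-64*b^3 - 80*b^2 + 88*b - 16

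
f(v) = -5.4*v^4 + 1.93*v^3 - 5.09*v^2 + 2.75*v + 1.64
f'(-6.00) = 4937.87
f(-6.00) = -7613.38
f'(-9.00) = 16309.76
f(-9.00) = -37271.77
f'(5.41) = -3303.01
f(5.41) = -4452.62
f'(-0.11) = 3.97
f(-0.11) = 1.27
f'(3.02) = -570.13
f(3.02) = -432.50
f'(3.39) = -806.72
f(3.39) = -685.51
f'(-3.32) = 890.81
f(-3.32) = -790.28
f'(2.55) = -343.72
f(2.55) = -220.77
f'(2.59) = -360.05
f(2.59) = -234.84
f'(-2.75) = 523.74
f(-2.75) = -393.39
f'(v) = -21.6*v^3 + 5.79*v^2 - 10.18*v + 2.75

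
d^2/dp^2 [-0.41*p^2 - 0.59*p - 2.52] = -0.820000000000000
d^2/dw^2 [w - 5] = 0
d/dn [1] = 0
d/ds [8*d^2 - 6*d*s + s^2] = -6*d + 2*s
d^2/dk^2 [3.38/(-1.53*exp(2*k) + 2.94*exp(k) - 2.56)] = (-3.38*(3.06*exp(k) - 2.94)*(6.12*exp(k) - 5.88)*exp(k) + (20.6856*exp(k) - 9.9372)*(1.53*exp(2*k) - 2.94*exp(k) + 2.56))*exp(k)/(1.53*exp(2*k) - 2.94*exp(k) + 2.56)^3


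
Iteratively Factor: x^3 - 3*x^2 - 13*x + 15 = (x + 3)*(x^2 - 6*x + 5) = (x - 1)*(x + 3)*(x - 5)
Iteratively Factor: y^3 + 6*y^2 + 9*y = (y + 3)*(y^2 + 3*y) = y*(y + 3)*(y + 3)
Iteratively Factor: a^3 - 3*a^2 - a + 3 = (a - 1)*(a^2 - 2*a - 3) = (a - 1)*(a + 1)*(a - 3)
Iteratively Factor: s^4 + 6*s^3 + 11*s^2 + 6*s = (s + 3)*(s^3 + 3*s^2 + 2*s) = (s + 1)*(s + 3)*(s^2 + 2*s) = s*(s + 1)*(s + 3)*(s + 2)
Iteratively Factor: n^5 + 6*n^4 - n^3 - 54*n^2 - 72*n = (n + 4)*(n^4 + 2*n^3 - 9*n^2 - 18*n) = n*(n + 4)*(n^3 + 2*n^2 - 9*n - 18) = n*(n - 3)*(n + 4)*(n^2 + 5*n + 6) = n*(n - 3)*(n + 3)*(n + 4)*(n + 2)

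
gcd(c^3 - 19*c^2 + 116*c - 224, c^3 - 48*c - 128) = c - 8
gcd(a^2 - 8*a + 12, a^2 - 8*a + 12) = a^2 - 8*a + 12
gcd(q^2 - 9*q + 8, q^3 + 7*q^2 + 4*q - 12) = q - 1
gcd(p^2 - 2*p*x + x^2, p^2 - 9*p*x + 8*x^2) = -p + x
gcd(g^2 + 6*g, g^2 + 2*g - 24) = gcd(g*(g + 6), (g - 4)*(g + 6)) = g + 6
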